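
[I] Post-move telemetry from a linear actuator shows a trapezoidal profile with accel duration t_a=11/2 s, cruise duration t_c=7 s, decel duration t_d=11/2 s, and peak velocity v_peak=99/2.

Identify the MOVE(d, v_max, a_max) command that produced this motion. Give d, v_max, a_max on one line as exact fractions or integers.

d=2475/4 v_max=99/2 a_max=9

a_max = (99/2)/(11/2) = 9
d_a = ½·99/2·11/2 = 1089/8; d_c = 99/2·7 = 693/2
d = 2·1089/8 + 693/2 = 2475/4
t_c = 7 > 0 so v_max = 99/2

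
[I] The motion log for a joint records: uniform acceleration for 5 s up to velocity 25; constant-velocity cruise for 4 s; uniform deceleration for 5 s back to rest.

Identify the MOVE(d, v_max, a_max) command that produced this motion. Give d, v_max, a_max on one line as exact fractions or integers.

a_max = 25/5 = 5
d_a = ½·25·5 = 125/2; d_c = 25·4 = 100
d = 2·125/2 + 100 = 225
t_c = 4 > 0 → v_max = v_peak = 25

d=225 v_max=25 a_max=5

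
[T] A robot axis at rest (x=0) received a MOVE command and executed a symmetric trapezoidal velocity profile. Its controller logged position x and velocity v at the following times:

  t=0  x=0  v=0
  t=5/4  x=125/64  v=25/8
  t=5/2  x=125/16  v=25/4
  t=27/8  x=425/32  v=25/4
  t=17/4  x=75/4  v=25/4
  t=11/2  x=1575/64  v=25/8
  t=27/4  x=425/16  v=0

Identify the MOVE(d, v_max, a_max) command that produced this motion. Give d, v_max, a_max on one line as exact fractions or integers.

final state: t=27/4, x=425/16, v=0 → d = 425/16
a_max = (25/8−0)/(5/4−0) = 5/2
max v = 25/4 over t∈[5/2,17/4] → v_max = 25/4
check: 25/4·(5/2+7/4) = 425/16 ✓

d=425/16 v_max=25/4 a_max=5/2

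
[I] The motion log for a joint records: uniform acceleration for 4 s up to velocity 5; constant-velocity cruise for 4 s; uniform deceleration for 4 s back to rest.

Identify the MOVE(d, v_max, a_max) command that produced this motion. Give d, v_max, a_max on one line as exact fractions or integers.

a_max = 5/4
d_a = ½·5·4 = 10; d_c = 5·4 = 20
d = 2·10 + 20 = 40
t_c = 4 > 0 ⇒ limit active, v_max = 5

d=40 v_max=5 a_max=5/4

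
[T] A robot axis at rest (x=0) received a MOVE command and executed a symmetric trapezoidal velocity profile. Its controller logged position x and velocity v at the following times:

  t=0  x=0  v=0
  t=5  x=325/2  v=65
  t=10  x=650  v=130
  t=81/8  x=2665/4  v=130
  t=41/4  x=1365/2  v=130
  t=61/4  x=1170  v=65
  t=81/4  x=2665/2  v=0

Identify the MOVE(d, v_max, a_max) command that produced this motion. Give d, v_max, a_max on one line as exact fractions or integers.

d=2665/2 v_max=130 a_max=13

final state: t=81/4, x=2665/2, v=0 → d = 2665/2
a_max = (65−0)/(5−0) = 13
max v = 130 over t∈[10,41/4] → v_max = 130
check: 130·(10+1/4) = 2665/2 ✓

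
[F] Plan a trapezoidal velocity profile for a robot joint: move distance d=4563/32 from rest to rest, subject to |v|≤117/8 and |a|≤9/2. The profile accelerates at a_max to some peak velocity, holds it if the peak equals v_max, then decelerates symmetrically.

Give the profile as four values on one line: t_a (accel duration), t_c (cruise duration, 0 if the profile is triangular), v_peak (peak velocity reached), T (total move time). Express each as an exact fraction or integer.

t_a=13/4 t_c=13/2 v_peak=117/8 T=13

v_max²/a_max = (117/8)²/(9/2) = 1521/32
4563/32 ≥ 1521/32 → trapezoidal
t_a = (117/8)/(9/2) = 13/4; v_peak = 117/8
d_cruise = 4563/32 − 1521/32 = 1521/16; t_c = (1521/16)/(117/8) = 13/2
T = 2·13/4 + 13/2 = 13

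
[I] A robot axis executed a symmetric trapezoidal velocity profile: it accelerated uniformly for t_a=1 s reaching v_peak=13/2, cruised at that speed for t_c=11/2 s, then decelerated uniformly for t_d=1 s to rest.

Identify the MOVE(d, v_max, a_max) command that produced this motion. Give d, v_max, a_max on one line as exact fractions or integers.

a_max = (13/2)/1 = 13/2
d_a = ½·13/2·1 = 13/4; d_c = 13/2·11/2 = 143/4
d = 2·13/4 + 143/4 = 169/4
t_c = 11/2 > 0 ⇒ limit active, v_max = 13/2

d=169/4 v_max=13/2 a_max=13/2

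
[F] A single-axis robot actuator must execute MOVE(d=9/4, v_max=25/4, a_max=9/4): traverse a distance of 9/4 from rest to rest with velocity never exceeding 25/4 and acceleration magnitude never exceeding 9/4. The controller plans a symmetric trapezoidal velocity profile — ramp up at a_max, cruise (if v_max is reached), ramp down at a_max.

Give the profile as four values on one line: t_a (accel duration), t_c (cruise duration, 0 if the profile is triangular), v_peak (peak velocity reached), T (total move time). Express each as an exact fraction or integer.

(v_max)²/a_max = (25/4)²/(9/4) = 625/36
9/4 < 625/36 ⇒ no cruise
v_peak = √(9/4·9/4) = √(81/16) = 9/4
t_a = (9/4)/(9/4) = 1; t_c = 0
T = 2·1 = 2

t_a=1 t_c=0 v_peak=9/4 T=2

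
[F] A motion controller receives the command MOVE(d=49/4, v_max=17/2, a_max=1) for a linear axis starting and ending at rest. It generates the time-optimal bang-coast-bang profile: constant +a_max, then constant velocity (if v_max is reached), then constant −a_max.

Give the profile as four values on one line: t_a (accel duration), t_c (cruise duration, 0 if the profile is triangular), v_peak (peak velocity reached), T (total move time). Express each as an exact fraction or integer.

t_a=7/2 t_c=0 v_peak=7/2 T=7

(v_max)²/a_max = (17/2)²/1 = 289/4
49/4 < 289/4 → triangular
v_peak = √(49/4·1) = √(49/4) = 7/2
t_a = (7/2)/1 = 7/2; t_c = 0
T = 2·7/2 = 7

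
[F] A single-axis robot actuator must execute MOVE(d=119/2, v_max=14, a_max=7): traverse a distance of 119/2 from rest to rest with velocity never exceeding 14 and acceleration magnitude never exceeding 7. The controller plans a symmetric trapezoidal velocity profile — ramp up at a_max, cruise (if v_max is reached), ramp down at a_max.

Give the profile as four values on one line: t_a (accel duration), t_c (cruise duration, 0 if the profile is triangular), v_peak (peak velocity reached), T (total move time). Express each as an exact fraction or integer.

(v_max)²/a_max = 14²/7 = 28
119/2 ≥ 28 → trapezoidal
t_a = 14/7 = 2; v_peak = 14
d_cruise = 119/2 − 28 = 63/2; t_c = (63/2)/14 = 9/4
T = 2·2 + 9/4 = 25/4

t_a=2 t_c=9/4 v_peak=14 T=25/4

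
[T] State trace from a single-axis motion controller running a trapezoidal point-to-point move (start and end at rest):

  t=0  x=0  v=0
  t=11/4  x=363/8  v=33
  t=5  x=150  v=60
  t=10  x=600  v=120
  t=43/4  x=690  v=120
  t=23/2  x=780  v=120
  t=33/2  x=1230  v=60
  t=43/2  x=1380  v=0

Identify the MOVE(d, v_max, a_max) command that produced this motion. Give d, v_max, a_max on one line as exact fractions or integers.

d=1380 v_max=120 a_max=12

final state: t=43/2, x=1380, v=0 → d = 1380
a_max = (33−0)/(11/4−0) = 12
max v = 120 over t∈[10,23/2] → v_max = 120
check: 120·(10+3/2) = 1380 ✓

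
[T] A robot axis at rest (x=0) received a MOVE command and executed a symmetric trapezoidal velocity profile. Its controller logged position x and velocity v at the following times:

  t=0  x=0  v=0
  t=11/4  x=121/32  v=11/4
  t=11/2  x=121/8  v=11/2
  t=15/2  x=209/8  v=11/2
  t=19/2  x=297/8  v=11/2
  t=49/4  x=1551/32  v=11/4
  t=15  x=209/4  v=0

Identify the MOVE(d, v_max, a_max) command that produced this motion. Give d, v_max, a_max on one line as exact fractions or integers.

final state: t=15, x=209/4, v=0 → d = 209/4
a_max = (11/4−0)/(11/4−0) = 1
max v = 11/2 over t∈[11/2,19/2] → v_max = 11/2
check: 11/2·(11/2+4) = 209/4 ✓

d=209/4 v_max=11/2 a_max=1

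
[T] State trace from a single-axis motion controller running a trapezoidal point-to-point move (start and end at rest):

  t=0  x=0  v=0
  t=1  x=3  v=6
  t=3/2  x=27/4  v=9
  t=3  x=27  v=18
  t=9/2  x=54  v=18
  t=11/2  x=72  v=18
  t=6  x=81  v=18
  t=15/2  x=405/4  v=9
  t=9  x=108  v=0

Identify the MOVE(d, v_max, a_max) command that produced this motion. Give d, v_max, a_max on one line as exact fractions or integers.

final state: t=9, x=108, v=0 → d = 108
a_max = (6−0)/(1−0) = 6
max v = 18 over t∈[3,6] → v_max = 18
check: 18·(3+3) = 108 ✓

d=108 v_max=18 a_max=6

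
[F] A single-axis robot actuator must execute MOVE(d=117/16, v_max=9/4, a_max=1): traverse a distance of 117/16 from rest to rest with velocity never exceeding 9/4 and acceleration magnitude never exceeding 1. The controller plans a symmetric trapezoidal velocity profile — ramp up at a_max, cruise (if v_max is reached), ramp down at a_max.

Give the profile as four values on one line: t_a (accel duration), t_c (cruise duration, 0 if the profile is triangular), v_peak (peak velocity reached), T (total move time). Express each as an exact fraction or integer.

(v_max)²/a_max = (9/4)²/1 = 81/16
117/16 ≥ 81/16 ⇒ cruise phase
t_a = (9/4)/1 = 9/4; v_peak = 9/4
d_cruise = 117/16 − 81/16 = 9/4; t_c = (9/4)/(9/4) = 1
T = 2·9/4 + 1 = 11/2

t_a=9/4 t_c=1 v_peak=9/4 T=11/2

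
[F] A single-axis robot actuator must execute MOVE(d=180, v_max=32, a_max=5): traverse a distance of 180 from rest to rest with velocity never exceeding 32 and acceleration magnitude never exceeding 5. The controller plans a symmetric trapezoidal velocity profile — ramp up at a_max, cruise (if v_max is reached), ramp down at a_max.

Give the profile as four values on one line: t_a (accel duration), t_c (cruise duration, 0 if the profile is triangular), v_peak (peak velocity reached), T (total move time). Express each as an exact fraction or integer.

vₘ²/aₘ = 32²/5 = 1024/5
180 < 1024/5 ⇒ no cruise
v_peak = √(180·5) = √900 = 30
t_a = 30/5 = 6; t_c = 0
T = 2·6 = 12

t_a=6 t_c=0 v_peak=30 T=12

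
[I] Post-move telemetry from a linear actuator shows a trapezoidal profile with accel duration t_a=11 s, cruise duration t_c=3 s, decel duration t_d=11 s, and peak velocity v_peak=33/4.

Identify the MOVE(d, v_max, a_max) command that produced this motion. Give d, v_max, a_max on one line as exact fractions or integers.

d=231/2 v_max=33/4 a_max=3/4

a_max = (33/4)/11 = 3/4
d_a = ½·33/4·11 = 363/8; d_c = 33/4·3 = 99/4
d = 2·363/8 + 99/4 = 231/2
t_c = 3 > 0 → v_max = v_peak = 33/4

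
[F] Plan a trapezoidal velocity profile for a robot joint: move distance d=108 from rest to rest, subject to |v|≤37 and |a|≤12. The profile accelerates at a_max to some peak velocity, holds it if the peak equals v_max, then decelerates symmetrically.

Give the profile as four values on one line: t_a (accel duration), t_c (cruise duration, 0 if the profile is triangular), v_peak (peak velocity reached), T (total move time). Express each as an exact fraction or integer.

v_max²/a_max = 37²/12 = 1369/12
108 < 1369/12 ⇒ no cruise
v_peak = √(108·12) = √1296 = 36
t_a = 36/12 = 3; t_c = 0
T = 2·3 = 6

t_a=3 t_c=0 v_peak=36 T=6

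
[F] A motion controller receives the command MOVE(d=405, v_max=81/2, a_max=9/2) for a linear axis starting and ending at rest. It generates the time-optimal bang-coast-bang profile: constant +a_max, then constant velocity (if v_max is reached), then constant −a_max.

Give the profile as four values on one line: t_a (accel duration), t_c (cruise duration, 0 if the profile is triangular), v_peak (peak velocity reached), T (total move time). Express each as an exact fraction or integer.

t_a=9 t_c=1 v_peak=81/2 T=19

(v_max)²/a_max = (81/2)²/(9/2) = 729/2
405 ≥ 729/2 so v_max reached
t_a = (81/2)/(9/2) = 9; v_peak = 81/2
d_cruise = 405 − 729/2 = 81/2; t_c = (81/2)/(81/2) = 1
T = 2·9 + 1 = 19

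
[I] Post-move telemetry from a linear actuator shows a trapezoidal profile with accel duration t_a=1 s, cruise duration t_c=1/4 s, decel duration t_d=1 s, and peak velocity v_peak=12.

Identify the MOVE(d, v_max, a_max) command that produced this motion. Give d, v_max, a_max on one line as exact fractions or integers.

d=15 v_max=12 a_max=12

a_max = 12/1 = 12
d_a = ½·12·1 = 6; d_c = 12·1/4 = 3
d = 2·6 + 3 = 15
t_c = 1/4 > 0 → v_max = v_peak = 12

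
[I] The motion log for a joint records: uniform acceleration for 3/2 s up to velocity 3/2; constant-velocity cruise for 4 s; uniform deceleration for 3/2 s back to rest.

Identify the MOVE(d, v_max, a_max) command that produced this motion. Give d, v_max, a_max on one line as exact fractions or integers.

d=33/4 v_max=3/2 a_max=1

a_max = (3/2)/(3/2) = 1
d_a = ½·3/2·3/2 = 9/8; d_c = 3/2·4 = 6
d = 2·9/8 + 6 = 33/4
t_c = 4 > 0 → v_max = v_peak = 3/2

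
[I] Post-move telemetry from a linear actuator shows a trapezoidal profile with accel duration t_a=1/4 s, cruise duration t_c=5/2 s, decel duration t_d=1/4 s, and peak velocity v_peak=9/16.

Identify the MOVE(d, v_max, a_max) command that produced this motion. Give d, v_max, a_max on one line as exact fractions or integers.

d=99/64 v_max=9/16 a_max=9/4

a_max = (9/16)/(1/4) = 9/4
d_a = ½·9/16·1/4 = 9/128; d_c = 9/16·5/2 = 45/32
d = 2·9/128 + 45/32 = 99/64
t_c = 5/2 > 0 → v_max = v_peak = 9/16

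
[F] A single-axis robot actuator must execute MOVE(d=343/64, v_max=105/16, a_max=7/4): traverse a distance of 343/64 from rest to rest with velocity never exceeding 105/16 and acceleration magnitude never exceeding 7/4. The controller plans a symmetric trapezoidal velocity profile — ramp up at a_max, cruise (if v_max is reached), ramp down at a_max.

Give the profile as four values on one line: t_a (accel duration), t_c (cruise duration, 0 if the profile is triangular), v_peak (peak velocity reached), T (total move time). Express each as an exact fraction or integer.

t_a=7/4 t_c=0 v_peak=49/16 T=7/2

v_max²/a_max = (105/16)²/(7/4) = 1575/64
343/64 < 1575/64 → triangular
v_peak = √(343/64·7/4) = √(2401/256) = 49/16
t_a = (49/16)/(7/4) = 7/4; t_c = 0
T = 2·7/4 = 7/2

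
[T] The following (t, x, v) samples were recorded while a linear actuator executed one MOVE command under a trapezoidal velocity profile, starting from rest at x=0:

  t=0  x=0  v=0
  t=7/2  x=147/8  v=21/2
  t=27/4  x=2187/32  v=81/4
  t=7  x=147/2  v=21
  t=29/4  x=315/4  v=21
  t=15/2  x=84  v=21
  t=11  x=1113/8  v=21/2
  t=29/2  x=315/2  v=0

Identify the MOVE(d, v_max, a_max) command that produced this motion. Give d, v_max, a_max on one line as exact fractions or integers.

d=315/2 v_max=21 a_max=3

final state: t=29/2, x=315/2, v=0 → d = 315/2
a_max = (21/2−0)/(7/2−0) = 3
max v = 21 over t∈[7,15/2] → v_max = 21
check: 21·(7+1/2) = 315/2 ✓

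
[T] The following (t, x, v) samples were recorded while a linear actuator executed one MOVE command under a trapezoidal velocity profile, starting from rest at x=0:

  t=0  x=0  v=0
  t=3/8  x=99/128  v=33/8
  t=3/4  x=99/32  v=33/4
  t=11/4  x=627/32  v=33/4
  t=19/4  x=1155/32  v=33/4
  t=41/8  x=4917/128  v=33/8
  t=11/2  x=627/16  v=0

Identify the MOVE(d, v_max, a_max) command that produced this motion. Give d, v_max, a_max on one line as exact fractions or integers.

d=627/16 v_max=33/4 a_max=11

final state: t=11/2, x=627/16, v=0 → d = 627/16
a_max = (33/8−0)/(3/8−0) = 11
max v = 33/4 over t∈[3/4,19/4] → v_max = 33/4
check: 33/4·(3/4+4) = 627/16 ✓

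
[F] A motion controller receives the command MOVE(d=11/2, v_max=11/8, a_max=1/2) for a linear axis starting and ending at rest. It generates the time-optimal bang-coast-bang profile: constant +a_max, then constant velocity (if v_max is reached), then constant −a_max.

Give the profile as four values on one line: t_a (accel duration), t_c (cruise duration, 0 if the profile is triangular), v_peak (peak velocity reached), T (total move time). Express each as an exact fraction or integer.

t_a=11/4 t_c=5/4 v_peak=11/8 T=27/4

vₘ²/aₘ = (11/8)²/(1/2) = 121/32
11/2 ≥ 121/32 so v_max reached
t_a = (11/8)/(1/2) = 11/4; v_peak = 11/8
d_cruise = 11/2 − 121/32 = 55/32; t_c = (55/32)/(11/8) = 5/4
T = 2·11/4 + 5/4 = 27/4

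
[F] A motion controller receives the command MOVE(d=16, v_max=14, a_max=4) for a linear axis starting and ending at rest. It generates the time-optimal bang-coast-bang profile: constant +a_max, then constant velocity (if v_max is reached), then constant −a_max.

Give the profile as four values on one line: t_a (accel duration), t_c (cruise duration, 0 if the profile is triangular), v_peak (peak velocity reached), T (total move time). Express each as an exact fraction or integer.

t_a=2 t_c=0 v_peak=8 T=4

v_max²/a_max = 14²/4 = 49
16 < 49 ⇒ no cruise
v_peak = √(16·4) = √64 = 8
t_a = 8/4 = 2; t_c = 0
T = 2·2 = 4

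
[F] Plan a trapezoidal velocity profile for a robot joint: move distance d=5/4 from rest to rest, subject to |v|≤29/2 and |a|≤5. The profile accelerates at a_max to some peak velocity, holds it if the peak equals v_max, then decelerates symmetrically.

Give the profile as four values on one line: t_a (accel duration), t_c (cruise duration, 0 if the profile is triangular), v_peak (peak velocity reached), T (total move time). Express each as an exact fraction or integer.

t_a=1/2 t_c=0 v_peak=5/2 T=1

vₘ²/aₘ = (29/2)²/5 = 841/20
5/4 < 841/20 so t_c = 0
v_peak = √(5/4·5) = √(25/4) = 5/2
t_a = (5/2)/5 = 1/2; t_c = 0
T = 2·1/2 = 1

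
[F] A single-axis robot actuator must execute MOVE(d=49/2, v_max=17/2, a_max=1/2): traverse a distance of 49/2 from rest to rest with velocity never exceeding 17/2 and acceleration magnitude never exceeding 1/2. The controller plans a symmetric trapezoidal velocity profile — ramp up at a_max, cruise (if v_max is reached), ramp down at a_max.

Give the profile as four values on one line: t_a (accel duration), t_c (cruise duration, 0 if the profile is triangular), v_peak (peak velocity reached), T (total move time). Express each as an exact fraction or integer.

v_max²/a_max = (17/2)²/(1/2) = 289/2
49/2 < 289/2 so t_c = 0
v_peak = √(49/2·1/2) = √(49/4) = 7/2
t_a = (7/2)/(1/2) = 7; t_c = 0
T = 2·7 = 14

t_a=7 t_c=0 v_peak=7/2 T=14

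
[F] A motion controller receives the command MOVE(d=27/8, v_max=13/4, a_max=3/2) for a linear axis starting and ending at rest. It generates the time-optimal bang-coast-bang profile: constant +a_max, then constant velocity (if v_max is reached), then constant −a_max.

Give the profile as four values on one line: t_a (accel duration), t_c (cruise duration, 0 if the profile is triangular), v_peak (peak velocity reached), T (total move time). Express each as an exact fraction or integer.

t_a=3/2 t_c=0 v_peak=9/4 T=3

vₘ²/aₘ = (13/4)²/(3/2) = 169/24
27/8 < 169/24 ⇒ no cruise
v_peak = √(27/8·3/2) = √(81/16) = 9/4
t_a = (9/4)/(3/2) = 3/2; t_c = 0
T = 2·3/2 = 3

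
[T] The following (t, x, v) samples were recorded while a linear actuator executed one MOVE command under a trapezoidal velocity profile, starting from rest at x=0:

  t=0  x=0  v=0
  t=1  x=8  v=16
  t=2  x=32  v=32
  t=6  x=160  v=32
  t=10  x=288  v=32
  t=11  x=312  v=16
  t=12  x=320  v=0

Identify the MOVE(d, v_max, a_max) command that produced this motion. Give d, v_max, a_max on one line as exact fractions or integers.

final state: t=12, x=320, v=0 → d = 320
a_max = (16−0)/(1−0) = 16
max v = 32 over t∈[2,10] → v_max = 32
check: 32·(2+8) = 320 ✓

d=320 v_max=32 a_max=16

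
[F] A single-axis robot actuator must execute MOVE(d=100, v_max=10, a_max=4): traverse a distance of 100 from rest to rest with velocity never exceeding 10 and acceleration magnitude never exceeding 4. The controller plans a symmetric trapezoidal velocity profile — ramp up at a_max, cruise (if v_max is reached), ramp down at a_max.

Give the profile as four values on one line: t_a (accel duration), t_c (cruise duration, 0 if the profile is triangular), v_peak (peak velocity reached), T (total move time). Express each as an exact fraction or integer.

v_max²/a_max = 10²/4 = 25
100 ≥ 25 ⇒ cruise phase
t_a = 10/4 = 5/2; v_peak = 10
d_cruise = 100 − 25 = 75; t_c = 75/10 = 15/2
T = 2·5/2 + 15/2 = 25/2

t_a=5/2 t_c=15/2 v_peak=10 T=25/2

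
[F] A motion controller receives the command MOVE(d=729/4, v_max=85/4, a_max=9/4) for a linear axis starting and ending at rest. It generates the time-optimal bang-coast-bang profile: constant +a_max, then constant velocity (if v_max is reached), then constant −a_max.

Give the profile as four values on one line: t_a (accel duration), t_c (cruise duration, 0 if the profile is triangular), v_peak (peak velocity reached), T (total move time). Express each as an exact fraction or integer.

vₘ²/aₘ = (85/4)²/(9/4) = 7225/36
729/4 < 7225/36 so t_c = 0
v_peak = √(729/4·9/4) = √(6561/16) = 81/4
t_a = (81/4)/(9/4) = 9; t_c = 0
T = 2·9 = 18

t_a=9 t_c=0 v_peak=81/4 T=18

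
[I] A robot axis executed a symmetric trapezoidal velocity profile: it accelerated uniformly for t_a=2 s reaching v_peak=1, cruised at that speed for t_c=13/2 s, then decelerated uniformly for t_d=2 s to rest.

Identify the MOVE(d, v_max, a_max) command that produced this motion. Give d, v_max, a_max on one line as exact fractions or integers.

d=17/2 v_max=1 a_max=1/2

a_max = 1/2
d_a = ½·1·2 = 1; d_c = 1·13/2 = 13/2
d = 2·1 + 13/2 = 17/2
t_c = 13/2 > 0 ⇒ limit active, v_max = 1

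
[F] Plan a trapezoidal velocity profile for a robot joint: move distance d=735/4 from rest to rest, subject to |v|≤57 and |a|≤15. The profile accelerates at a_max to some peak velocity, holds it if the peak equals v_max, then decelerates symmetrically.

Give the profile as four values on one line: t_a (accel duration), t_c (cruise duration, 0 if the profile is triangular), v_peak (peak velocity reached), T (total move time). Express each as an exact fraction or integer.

v_max²/a_max = 57²/15 = 1083/5
735/4 < 1083/5 ⇒ no cruise
v_peak = √(735/4·15) = √(11025/4) = 105/2
t_a = (105/2)/15 = 7/2; t_c = 0
T = 2·7/2 = 7

t_a=7/2 t_c=0 v_peak=105/2 T=7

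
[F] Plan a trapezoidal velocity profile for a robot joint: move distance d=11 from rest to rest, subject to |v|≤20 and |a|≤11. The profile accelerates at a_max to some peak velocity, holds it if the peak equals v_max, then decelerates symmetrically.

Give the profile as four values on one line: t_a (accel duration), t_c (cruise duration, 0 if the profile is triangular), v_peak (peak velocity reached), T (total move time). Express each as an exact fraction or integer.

t_a=1 t_c=0 v_peak=11 T=2

(v_max)²/a_max = 20²/11 = 400/11
11 < 400/11 so t_c = 0
v_peak = √(11·11) = √121 = 11
t_a = 11/11 = 1; t_c = 0
T = 2·1 = 2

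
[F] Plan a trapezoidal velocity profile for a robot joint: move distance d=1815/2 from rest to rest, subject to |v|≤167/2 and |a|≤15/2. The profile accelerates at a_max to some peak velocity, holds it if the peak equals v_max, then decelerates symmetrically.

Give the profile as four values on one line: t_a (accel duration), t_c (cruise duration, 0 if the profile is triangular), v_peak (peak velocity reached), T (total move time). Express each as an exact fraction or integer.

t_a=11 t_c=0 v_peak=165/2 T=22

vₘ²/aₘ = (167/2)²/(15/2) = 27889/30
1815/2 < 27889/30 ⇒ no cruise
v_peak = √(1815/2·15/2) = √(27225/4) = 165/2
t_a = (165/2)/(15/2) = 11; t_c = 0
T = 2·11 = 22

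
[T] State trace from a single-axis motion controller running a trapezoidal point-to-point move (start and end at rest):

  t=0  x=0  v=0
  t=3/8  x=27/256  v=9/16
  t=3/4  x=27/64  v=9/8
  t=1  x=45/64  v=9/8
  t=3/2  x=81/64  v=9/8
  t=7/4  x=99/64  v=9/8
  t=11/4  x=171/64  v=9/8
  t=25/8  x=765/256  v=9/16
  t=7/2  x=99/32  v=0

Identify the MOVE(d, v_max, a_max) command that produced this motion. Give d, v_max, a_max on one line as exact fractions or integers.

final state: t=7/2, x=99/32, v=0 → d = 99/32
a_max = (9/16−0)/(3/8−0) = 3/2
max v = 9/8 over t∈[3/4,11/4] → v_max = 9/8
check: 9/8·(3/4+2) = 99/32 ✓

d=99/32 v_max=9/8 a_max=3/2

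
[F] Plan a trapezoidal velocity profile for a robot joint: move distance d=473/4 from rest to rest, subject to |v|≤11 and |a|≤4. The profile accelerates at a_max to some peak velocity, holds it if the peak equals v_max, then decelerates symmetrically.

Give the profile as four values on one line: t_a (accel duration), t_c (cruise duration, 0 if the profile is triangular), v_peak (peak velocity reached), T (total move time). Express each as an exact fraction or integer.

t_a=11/4 t_c=8 v_peak=11 T=27/2

v_max²/a_max = 11²/4 = 121/4
473/4 ≥ 121/4 → trapezoidal
t_a = 11/4; v_peak = 11
d_cruise = 473/4 − 121/4 = 88; t_c = 88/11 = 8
T = 2·11/4 + 8 = 27/2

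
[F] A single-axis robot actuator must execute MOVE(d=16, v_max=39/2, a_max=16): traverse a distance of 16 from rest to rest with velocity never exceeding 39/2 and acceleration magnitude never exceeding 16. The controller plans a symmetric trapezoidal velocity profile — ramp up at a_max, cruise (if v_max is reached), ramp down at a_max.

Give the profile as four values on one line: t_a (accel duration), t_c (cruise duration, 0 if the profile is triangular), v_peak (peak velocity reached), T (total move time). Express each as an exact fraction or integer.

vₘ²/aₘ = (39/2)²/16 = 1521/64
16 < 1521/64 ⇒ no cruise
v_peak = √(16·16) = √256 = 16
t_a = 16/16 = 1; t_c = 0
T = 2·1 = 2

t_a=1 t_c=0 v_peak=16 T=2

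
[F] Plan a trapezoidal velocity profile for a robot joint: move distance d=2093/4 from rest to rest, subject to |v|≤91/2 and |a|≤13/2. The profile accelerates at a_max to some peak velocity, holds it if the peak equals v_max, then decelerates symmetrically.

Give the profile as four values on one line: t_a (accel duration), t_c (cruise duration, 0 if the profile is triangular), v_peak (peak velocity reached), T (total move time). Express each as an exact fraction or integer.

t_a=7 t_c=9/2 v_peak=91/2 T=37/2

(v_max)²/a_max = (91/2)²/(13/2) = 637/2
2093/4 ≥ 637/2 → trapezoidal
t_a = (91/2)/(13/2) = 7; v_peak = 91/2
d_cruise = 2093/4 − 637/2 = 819/4; t_c = (819/4)/(91/2) = 9/2
T = 2·7 + 9/2 = 37/2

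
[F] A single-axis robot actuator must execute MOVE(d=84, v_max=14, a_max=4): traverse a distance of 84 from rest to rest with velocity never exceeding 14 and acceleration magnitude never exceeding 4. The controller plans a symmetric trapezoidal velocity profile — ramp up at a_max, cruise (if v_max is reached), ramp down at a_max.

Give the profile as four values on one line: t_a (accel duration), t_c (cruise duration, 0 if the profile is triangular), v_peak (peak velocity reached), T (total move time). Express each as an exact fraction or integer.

t_a=7/2 t_c=5/2 v_peak=14 T=19/2

vₘ²/aₘ = 14²/4 = 49
84 ≥ 49 ⇒ cruise phase
t_a = 14/4 = 7/2; v_peak = 14
d_cruise = 84 − 49 = 35; t_c = 35/14 = 5/2
T = 2·7/2 + 5/2 = 19/2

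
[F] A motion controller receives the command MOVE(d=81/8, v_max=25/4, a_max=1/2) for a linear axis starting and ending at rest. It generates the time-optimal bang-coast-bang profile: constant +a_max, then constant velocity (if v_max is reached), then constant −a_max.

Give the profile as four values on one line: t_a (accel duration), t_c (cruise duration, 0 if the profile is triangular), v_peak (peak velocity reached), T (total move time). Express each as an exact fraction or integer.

(v_max)²/a_max = (25/4)²/(1/2) = 625/8
81/8 < 625/8 so t_c = 0
v_peak = √(81/8·1/2) = √(81/16) = 9/4
t_a = (9/4)/(1/2) = 9/2; t_c = 0
T = 2·9/2 = 9

t_a=9/2 t_c=0 v_peak=9/4 T=9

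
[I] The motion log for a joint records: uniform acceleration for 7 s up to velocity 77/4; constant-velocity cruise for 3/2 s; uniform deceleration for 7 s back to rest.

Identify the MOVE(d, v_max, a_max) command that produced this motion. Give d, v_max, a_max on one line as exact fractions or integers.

d=1309/8 v_max=77/4 a_max=11/4

a_max = (77/4)/7 = 11/4
d_a = ½·77/4·7 = 539/8; d_c = 77/4·3/2 = 231/8
d = 2·539/8 + 231/8 = 1309/8
t_c = 3/2 > 0 so v_max = 77/4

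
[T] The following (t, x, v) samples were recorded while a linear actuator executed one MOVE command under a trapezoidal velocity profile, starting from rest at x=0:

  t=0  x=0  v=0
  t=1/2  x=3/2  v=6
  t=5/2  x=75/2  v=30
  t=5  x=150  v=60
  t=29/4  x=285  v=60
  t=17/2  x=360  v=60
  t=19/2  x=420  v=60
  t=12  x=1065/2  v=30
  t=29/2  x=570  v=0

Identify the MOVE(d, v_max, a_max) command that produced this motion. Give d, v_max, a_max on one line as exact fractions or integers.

d=570 v_max=60 a_max=12

final state: t=29/2, x=570, v=0 → d = 570
a_max = (6−0)/(1/2−0) = 12
max v = 60 over t∈[5,19/2] → v_max = 60
check: 60·(5+9/2) = 570 ✓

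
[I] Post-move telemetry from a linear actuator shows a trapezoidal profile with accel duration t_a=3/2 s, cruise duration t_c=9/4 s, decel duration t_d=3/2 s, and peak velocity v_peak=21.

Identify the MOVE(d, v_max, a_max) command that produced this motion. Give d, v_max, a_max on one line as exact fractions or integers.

d=315/4 v_max=21 a_max=14

a_max = 21/(3/2) = 14
d_a = ½·21·3/2 = 63/4; d_c = 21·9/4 = 189/4
d = 2·63/4 + 189/4 = 315/4
t_c = 9/4 > 0 ⇒ limit active, v_max = 21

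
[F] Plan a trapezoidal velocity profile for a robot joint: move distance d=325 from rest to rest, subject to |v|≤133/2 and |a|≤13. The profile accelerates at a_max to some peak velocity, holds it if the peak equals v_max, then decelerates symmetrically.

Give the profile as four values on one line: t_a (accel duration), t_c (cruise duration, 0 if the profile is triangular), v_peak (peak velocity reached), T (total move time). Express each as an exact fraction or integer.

(v_max)²/a_max = (133/2)²/13 = 17689/52
325 < 17689/52 so t_c = 0
v_peak = √(325·13) = √4225 = 65
t_a = 65/13 = 5; t_c = 0
T = 2·5 = 10

t_a=5 t_c=0 v_peak=65 T=10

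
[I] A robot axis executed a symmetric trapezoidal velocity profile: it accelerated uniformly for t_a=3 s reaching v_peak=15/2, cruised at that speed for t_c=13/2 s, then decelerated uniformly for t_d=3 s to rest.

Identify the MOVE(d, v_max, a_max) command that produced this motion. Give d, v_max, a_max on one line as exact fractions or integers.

d=285/4 v_max=15/2 a_max=5/2

a_max = (15/2)/3 = 5/2
d_a = ½·15/2·3 = 45/4; d_c = 15/2·13/2 = 195/4
d = 2·45/4 + 195/4 = 285/4
t_c = 13/2 > 0 so v_max = 15/2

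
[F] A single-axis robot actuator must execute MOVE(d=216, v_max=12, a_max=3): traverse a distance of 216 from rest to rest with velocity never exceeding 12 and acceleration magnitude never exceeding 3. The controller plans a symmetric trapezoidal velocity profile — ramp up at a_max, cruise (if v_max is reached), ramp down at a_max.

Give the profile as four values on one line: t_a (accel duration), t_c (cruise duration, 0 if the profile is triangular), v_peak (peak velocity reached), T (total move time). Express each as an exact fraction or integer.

v_max²/a_max = 12²/3 = 48
216 ≥ 48 → trapezoidal
t_a = 12/3 = 4; v_peak = 12
d_cruise = 216 − 48 = 168; t_c = 168/12 = 14
T = 2·4 + 14 = 22

t_a=4 t_c=14 v_peak=12 T=22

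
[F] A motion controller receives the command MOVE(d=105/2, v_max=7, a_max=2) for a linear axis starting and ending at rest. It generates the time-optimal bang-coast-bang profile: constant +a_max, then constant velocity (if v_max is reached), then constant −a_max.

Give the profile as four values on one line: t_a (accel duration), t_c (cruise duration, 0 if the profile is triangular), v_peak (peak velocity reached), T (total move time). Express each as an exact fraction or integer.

t_a=7/2 t_c=4 v_peak=7 T=11

v_max²/a_max = 7²/2 = 49/2
105/2 ≥ 49/2 → trapezoidal
t_a = 7/2; v_peak = 7
d_cruise = 105/2 − 49/2 = 28; t_c = 28/7 = 4
T = 2·7/2 + 4 = 11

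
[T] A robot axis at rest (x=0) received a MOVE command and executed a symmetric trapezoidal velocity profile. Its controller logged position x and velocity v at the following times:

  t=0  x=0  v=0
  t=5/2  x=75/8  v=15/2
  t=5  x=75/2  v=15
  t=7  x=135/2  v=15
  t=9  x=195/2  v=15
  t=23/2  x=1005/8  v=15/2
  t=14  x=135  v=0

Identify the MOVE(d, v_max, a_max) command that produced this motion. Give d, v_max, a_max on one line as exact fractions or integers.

d=135 v_max=15 a_max=3

final state: t=14, x=135, v=0 → d = 135
a_max = (15/2−0)/(5/2−0) = 3
max v = 15 over t∈[5,9] → v_max = 15
check: 15·(5+4) = 135 ✓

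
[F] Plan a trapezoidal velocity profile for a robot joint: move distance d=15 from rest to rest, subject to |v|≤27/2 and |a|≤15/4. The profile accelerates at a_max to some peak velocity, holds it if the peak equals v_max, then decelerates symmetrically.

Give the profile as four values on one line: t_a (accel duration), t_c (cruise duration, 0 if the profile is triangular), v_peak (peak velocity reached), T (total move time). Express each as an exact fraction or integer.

v_max²/a_max = (27/2)²/(15/4) = 243/5
15 < 243/5 so t_c = 0
v_peak = √(15·15/4) = √(225/4) = 15/2
t_a = (15/2)/(15/4) = 2; t_c = 0
T = 2·2 = 4

t_a=2 t_c=0 v_peak=15/2 T=4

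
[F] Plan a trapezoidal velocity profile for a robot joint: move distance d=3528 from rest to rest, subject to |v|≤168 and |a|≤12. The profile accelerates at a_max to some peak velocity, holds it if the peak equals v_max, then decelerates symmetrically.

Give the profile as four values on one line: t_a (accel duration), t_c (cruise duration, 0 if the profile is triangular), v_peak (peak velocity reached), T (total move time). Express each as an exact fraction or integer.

vₘ²/aₘ = 168²/12 = 2352
3528 ≥ 2352 → trapezoidal
t_a = 168/12 = 14; v_peak = 168
d_cruise = 3528 − 2352 = 1176; t_c = 1176/168 = 7
T = 2·14 + 7 = 35

t_a=14 t_c=7 v_peak=168 T=35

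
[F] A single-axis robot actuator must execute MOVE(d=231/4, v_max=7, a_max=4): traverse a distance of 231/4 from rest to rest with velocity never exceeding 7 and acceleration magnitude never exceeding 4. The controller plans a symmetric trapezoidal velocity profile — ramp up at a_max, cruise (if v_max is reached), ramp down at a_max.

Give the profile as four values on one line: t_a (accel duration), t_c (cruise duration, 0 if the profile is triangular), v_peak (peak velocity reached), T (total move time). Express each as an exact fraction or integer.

t_a=7/4 t_c=13/2 v_peak=7 T=10

vₘ²/aₘ = 7²/4 = 49/4
231/4 ≥ 49/4 → trapezoidal
t_a = 7/4; v_peak = 7
d_cruise = 231/4 − 49/4 = 91/2; t_c = (91/2)/7 = 13/2
T = 2·7/4 + 13/2 = 10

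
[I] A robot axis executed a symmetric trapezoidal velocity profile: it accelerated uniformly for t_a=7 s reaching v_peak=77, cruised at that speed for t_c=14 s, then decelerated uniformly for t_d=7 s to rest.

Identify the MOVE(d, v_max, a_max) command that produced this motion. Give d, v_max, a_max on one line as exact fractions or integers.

d=1617 v_max=77 a_max=11

a_max = 77/7 = 11
d_a = ½·77·7 = 539/2; d_c = 77·14 = 1078
d = 2·539/2 + 1078 = 1617
t_c = 14 > 0 so v_max = 77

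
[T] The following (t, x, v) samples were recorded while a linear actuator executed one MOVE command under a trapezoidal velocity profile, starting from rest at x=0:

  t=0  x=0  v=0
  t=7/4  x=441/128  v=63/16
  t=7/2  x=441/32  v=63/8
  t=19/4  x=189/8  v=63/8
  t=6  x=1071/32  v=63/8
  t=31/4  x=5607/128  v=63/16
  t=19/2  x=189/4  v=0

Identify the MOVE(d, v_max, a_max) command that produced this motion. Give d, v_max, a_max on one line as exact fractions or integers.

d=189/4 v_max=63/8 a_max=9/4

final state: t=19/2, x=189/4, v=0 → d = 189/4
a_max = (63/16−0)/(7/4−0) = 9/4
max v = 63/8 over t∈[7/2,6] → v_max = 63/8
check: 63/8·(7/2+5/2) = 189/4 ✓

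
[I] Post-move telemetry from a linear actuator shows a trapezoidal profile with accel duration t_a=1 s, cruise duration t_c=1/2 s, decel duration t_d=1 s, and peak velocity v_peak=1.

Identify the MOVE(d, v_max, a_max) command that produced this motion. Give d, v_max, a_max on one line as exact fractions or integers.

a_max = 1/1 = 1
d_a = ½·1·1 = 1/2; d_c = 1·1/2 = 1/2
d = 2·1/2 + 1/2 = 3/2
t_c = 1/2 > 0 so v_max = 1

d=3/2 v_max=1 a_max=1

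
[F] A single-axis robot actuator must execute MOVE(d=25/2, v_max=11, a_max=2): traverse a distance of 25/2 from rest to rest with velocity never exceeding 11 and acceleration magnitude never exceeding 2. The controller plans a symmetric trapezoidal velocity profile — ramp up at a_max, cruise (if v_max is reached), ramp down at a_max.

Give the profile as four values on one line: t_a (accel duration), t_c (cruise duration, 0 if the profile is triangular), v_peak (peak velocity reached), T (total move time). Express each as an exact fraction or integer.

t_a=5/2 t_c=0 v_peak=5 T=5

v_max²/a_max = 11²/2 = 121/2
25/2 < 121/2 so t_c = 0
v_peak = √(25/2·2) = √25 = 5
t_a = 5/2; t_c = 0
T = 2·5/2 = 5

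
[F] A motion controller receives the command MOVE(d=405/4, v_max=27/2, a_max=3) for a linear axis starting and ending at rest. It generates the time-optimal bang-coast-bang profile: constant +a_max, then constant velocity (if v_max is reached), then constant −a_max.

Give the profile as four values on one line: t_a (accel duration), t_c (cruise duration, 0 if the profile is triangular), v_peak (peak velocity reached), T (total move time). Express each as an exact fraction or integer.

t_a=9/2 t_c=3 v_peak=27/2 T=12

(v_max)²/a_max = (27/2)²/3 = 243/4
405/4 ≥ 243/4 → trapezoidal
t_a = (27/2)/3 = 9/2; v_peak = 27/2
d_cruise = 405/4 − 243/4 = 81/2; t_c = (81/2)/(27/2) = 3
T = 2·9/2 + 3 = 12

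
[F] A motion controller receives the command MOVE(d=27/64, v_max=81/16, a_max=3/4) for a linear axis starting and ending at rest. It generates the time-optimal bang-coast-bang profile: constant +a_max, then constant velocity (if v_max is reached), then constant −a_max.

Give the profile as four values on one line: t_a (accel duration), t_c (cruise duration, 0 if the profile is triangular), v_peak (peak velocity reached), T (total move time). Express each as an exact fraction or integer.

t_a=3/4 t_c=0 v_peak=9/16 T=3/2

v_max²/a_max = (81/16)²/(3/4) = 2187/64
27/64 < 2187/64 ⇒ no cruise
v_peak = √(27/64·3/4) = √(81/256) = 9/16
t_a = (9/16)/(3/4) = 3/4; t_c = 0
T = 2·3/4 = 3/2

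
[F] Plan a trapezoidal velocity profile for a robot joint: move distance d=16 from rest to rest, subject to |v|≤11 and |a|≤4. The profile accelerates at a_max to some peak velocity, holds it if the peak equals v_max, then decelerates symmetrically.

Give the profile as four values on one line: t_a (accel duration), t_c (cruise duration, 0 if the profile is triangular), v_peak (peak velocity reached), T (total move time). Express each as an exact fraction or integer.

vₘ²/aₘ = 11²/4 = 121/4
16 < 121/4 ⇒ no cruise
v_peak = √(16·4) = √64 = 8
t_a = 8/4 = 2; t_c = 0
T = 2·2 = 4

t_a=2 t_c=0 v_peak=8 T=4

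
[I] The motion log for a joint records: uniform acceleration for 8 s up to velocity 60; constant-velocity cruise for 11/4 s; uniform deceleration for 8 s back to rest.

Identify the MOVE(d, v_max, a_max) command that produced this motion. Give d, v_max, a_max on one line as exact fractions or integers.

d=645 v_max=60 a_max=15/2

a_max = 60/8 = 15/2
d_a = ½·60·8 = 240; d_c = 60·11/4 = 165
d = 2·240 + 165 = 645
t_c = 11/4 > 0 so v_max = 60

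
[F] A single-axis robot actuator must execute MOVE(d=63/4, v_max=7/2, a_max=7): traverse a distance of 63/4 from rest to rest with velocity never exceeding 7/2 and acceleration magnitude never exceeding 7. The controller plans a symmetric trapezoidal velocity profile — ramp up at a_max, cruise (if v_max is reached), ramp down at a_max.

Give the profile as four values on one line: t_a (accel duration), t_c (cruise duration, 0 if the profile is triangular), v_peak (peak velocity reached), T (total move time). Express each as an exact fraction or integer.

v_max²/a_max = (7/2)²/7 = 7/4
63/4 ≥ 7/4 → trapezoidal
t_a = (7/2)/7 = 1/2; v_peak = 7/2
d_cruise = 63/4 − 7/4 = 14; t_c = 14/(7/2) = 4
T = 2·1/2 + 4 = 5

t_a=1/2 t_c=4 v_peak=7/2 T=5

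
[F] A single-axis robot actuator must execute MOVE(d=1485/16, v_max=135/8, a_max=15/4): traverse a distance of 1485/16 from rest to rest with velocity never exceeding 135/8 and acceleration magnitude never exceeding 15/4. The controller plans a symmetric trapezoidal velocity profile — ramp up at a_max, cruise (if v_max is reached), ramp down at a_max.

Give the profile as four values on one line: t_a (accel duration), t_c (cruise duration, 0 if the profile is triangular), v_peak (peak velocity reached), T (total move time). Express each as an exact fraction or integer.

t_a=9/2 t_c=1 v_peak=135/8 T=10

v_max²/a_max = (135/8)²/(15/4) = 1215/16
1485/16 ≥ 1215/16 ⇒ cruise phase
t_a = (135/8)/(15/4) = 9/2; v_peak = 135/8
d_cruise = 1485/16 − 1215/16 = 135/8; t_c = (135/8)/(135/8) = 1
T = 2·9/2 + 1 = 10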